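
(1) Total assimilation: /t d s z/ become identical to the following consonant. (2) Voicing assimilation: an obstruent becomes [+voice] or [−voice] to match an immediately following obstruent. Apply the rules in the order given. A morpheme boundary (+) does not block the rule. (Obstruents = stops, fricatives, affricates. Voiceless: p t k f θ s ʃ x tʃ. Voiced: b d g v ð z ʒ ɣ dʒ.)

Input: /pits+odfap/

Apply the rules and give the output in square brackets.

[piss+offap]

Rule 1: /t/ before /s/ → [s] (total assimilation)
Rule 1: /d/ before /f/ → [f] (total assimilation)
After rule 1: piss+offap
Rule 2: no segment meets the rule's conditions; no change.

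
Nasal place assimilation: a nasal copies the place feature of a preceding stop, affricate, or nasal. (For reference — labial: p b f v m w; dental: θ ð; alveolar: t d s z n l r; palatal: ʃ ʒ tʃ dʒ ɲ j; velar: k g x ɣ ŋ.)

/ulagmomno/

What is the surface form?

[ulagŋommo]

/m/ after /g/ (velar) → [ŋ]
/n/ after /m/ (labial) → [m]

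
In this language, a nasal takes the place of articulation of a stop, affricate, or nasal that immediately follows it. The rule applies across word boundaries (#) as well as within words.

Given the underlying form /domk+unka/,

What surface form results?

[doŋk+uŋka]

/m/ before /k/ (velar) → [ŋ]
/n/ before /k/ (velar) → [ŋ]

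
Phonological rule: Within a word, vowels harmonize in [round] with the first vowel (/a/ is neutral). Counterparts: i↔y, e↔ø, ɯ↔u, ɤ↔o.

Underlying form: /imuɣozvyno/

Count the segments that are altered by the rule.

4

/u/ harmonizes with /i/ ([-round]) → [ɯ]
/o/ harmonizes with /i/ ([-round]) → [ɤ]
/y/ harmonizes with /i/ ([-round]) → [i]
/o/ harmonizes with /i/ ([-round]) → [ɤ]
4 segments change.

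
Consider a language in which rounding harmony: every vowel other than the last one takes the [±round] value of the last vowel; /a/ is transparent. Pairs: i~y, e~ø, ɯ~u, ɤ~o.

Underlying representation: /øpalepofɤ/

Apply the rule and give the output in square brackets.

[epalepɤfɤ]

/ø/ harmonizes with /ɤ/ ([-round]) → [e]
/o/ harmonizes with /ɤ/ ([-round]) → [ɤ]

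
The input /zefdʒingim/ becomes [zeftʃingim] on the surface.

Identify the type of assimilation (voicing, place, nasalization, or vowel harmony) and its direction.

voicing assimilation, progressive

/dʒ/→[tʃ].
Each target copies a feature from the preceding segment, so the direction is progressive.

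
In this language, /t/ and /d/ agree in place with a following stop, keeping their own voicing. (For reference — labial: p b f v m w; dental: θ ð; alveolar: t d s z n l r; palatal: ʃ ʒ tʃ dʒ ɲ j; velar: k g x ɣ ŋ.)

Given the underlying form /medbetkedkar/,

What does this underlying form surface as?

/d/ before /b/ (labial) → [b]
/t/ before /k/ (velar) → [k]
/d/ before /k/ (velar) → [g]

[mebbekkegkar]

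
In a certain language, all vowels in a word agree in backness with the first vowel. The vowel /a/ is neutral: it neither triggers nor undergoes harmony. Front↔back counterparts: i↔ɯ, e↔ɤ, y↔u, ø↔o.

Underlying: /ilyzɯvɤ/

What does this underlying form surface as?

/ɯ/ harmonizes with /i/ ([-back]) → [i]
/ɤ/ harmonizes with /i/ ([-back]) → [e]

[ilyzive]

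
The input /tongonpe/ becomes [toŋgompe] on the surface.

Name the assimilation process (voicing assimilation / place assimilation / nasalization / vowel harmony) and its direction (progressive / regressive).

place assimilation, regressive

/n/→[ŋ] /n/→[m].
Each target copies a feature from the following segment, so the direction is regressive.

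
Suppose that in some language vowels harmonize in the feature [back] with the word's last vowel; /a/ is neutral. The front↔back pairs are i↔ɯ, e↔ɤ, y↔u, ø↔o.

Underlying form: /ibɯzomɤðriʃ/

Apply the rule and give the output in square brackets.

[ibizømeðriʃ]

/ɯ/ harmonizes with /i/ ([-back]) → [i]
/o/ harmonizes with /i/ ([-back]) → [ø]
/ɤ/ harmonizes with /i/ ([-back]) → [e]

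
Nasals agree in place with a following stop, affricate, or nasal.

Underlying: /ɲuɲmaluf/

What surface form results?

/ɲ/ before /m/ (labial) → [m]

[ɲummaluf]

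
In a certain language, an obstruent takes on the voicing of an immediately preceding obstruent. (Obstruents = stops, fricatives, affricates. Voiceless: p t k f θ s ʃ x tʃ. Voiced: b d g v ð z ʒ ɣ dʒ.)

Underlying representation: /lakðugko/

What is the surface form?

[lakθuggo]

/ð/ after /k/ (voiceless) → [θ]
/k/ after /g/ (voiced) → [g]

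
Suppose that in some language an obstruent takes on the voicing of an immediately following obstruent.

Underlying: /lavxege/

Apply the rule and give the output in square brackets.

/v/ before /x/ (voiceless) → [f]

[lafxege]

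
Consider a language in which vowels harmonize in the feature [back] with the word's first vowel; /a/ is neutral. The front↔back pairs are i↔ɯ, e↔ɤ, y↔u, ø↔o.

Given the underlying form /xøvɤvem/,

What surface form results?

/ɤ/ harmonizes with /ø/ ([-back]) → [e]

[xøvevem]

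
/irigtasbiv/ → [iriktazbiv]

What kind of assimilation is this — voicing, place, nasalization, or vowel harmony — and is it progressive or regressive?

voicing assimilation, regressive

/g/→[k] /s/→[z].
Each target copies a feature from the following segment, so the direction is regressive.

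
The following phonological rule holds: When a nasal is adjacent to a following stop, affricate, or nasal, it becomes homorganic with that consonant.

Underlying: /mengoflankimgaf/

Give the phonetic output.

/n/ before /g/ (velar) → [ŋ]
/n/ before /k/ (velar) → [ŋ]
/m/ before /g/ (velar) → [ŋ]

[meŋgoflaŋkiŋgaf]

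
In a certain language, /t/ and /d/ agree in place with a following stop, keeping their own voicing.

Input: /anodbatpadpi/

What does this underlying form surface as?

/d/ before /b/ (labial) → [b]
/t/ before /p/ (labial) → [p]
/d/ before /p/ (labial) → [b]

[anobbappabpi]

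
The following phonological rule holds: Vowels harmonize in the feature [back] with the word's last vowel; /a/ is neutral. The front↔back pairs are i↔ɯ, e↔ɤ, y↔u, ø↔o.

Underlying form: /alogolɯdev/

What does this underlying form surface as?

[aløgølidev]

/o/ harmonizes with /e/ ([-back]) → [ø]
/o/ harmonizes with /e/ ([-back]) → [ø]
/ɯ/ harmonizes with /e/ ([-back]) → [i]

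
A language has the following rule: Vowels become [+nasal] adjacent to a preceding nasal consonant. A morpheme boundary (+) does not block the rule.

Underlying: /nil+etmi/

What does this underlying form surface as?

/i/ after nasal /n/ → [ĩ]
/i/ after nasal /m/ → [ĩ]

[nĩl+etmĩ]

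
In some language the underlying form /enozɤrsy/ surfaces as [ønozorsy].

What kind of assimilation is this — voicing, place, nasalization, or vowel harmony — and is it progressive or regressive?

/e/→[ø] /ɤ/→[o].
Vowels agree with the last vowel, so the harmony is regressive.

vowel harmony, regressive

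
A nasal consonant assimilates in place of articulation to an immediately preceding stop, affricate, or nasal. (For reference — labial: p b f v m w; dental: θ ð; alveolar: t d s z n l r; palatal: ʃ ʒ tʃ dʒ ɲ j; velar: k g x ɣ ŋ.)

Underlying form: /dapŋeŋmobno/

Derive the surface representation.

[dapmeŋŋobmo]

/ŋ/ after /p/ (labial) → [m]
/m/ after /ŋ/ (velar) → [ŋ]
/n/ after /b/ (labial) → [m]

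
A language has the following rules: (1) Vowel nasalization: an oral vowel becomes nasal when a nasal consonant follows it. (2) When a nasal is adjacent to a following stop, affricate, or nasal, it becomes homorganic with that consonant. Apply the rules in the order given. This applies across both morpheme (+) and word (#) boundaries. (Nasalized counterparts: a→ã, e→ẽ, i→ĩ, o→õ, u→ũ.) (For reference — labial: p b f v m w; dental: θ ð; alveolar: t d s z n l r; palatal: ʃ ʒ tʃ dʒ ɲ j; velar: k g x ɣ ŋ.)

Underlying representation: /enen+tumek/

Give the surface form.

[ẽnẽn+tũmek]

Rule 1: /e/ before nasal /n/ → [ẽ]
Rule 1: /e/ before nasal /n/ → [ẽ]
Rule 1: /u/ before nasal /m/ → [ũ]
After rule 1: ẽnẽn+tũmek
Rule 2: no segment meets the rule's conditions; no change.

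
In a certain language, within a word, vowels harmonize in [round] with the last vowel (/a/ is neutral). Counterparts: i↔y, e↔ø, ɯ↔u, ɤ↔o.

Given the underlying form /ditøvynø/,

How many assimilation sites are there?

1

/i/ harmonizes with /ø/ ([+round]) → [y]
1 segment changes.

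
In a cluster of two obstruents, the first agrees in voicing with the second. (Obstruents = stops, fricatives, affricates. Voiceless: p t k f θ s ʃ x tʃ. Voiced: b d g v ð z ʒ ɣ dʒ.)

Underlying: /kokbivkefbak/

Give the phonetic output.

[kogbifkevbak]

/k/ before /b/ (voiced) → [g]
/v/ before /k/ (voiceless) → [f]
/f/ before /b/ (voiced) → [v]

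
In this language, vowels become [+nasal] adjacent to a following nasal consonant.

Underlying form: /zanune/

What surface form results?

/a/ before nasal /n/ → [ã]
/u/ before nasal /n/ → [ũ]

[zãnũne]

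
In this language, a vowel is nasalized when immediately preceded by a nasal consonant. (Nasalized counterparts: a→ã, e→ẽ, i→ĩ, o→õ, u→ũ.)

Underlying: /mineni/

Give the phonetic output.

/i/ after nasal /m/ → [ĩ]
/e/ after nasal /n/ → [ẽ]
/i/ after nasal /n/ → [ĩ]

[mĩnẽnĩ]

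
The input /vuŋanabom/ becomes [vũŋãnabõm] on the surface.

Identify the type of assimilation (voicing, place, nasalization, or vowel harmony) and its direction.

/u/→[ũ] /a/→[ã] /o/→[õ].
Each target copies a feature from the following segment, so the direction is regressive.

nasalization, regressive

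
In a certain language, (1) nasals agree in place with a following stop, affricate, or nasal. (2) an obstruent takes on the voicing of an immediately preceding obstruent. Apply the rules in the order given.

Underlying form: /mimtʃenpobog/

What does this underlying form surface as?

[miɲtʃempobog]

Rule 1: /m/ before /tʃ/ (palatal) → [ɲ]
Rule 1: /n/ before /p/ (labial) → [m]
After rule 1: miɲtʃempobog
Rule 2: no segment meets the rule's conditions; no change.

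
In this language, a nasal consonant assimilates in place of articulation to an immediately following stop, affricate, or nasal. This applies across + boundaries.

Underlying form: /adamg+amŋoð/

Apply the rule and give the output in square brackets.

[adaŋg+aŋŋoð]

/m/ before /g/ (velar) → [ŋ]
/m/ before /ŋ/ (velar) → [ŋ]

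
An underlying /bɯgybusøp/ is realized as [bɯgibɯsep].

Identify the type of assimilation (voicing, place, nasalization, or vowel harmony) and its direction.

/y/→[i] /u/→[ɯ] /ø/→[e].
Vowels agree with the first vowel, so the harmony is progressive.

vowel harmony, progressive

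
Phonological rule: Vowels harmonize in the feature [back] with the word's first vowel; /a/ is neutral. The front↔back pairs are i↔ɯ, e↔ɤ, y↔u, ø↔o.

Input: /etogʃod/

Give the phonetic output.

/o/ harmonizes with /e/ ([-back]) → [ø]
/o/ harmonizes with /e/ ([-back]) → [ø]

[etøgʃød]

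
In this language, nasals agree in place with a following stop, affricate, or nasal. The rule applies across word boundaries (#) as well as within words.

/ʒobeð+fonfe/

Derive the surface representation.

[ʒobeð+fonfe]

no segment meets the rule's conditions; no change.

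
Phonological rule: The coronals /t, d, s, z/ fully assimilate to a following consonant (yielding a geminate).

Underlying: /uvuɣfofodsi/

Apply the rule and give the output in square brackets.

[uvuɣfofossi]

/d/ before /s/ → [s] (total assimilation)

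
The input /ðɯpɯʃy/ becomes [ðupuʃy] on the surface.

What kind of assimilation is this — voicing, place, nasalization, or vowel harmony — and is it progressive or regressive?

/ɯ/→[u] /ɯ/→[u].
Vowels agree with the last vowel, so the harmony is regressive.

vowel harmony, regressive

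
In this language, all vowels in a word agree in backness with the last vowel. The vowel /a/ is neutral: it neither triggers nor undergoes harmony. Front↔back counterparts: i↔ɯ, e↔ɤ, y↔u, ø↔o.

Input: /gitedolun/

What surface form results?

[gɯtɤdolun]

/i/ harmonizes with /u/ ([+back]) → [ɯ]
/e/ harmonizes with /u/ ([+back]) → [ɤ]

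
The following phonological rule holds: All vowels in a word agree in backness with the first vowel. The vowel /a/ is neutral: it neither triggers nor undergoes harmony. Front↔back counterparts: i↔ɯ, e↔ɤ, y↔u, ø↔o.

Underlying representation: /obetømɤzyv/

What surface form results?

/e/ harmonizes with /o/ ([+back]) → [ɤ]
/ø/ harmonizes with /o/ ([+back]) → [o]
/y/ harmonizes with /o/ ([+back]) → [u]

[obɤtomɤzuv]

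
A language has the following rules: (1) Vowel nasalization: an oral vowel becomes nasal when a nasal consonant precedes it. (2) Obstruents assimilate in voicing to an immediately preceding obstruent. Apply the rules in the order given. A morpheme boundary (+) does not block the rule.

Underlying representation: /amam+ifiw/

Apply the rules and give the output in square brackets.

Rule 1: /a/ after nasal /m/ → [ã]
Rule 1: /i/ after nasal /m/ → [ĩ]
After rule 1: amãm+ĩfiw
Rule 2: no segment meets the rule's conditions; no change.

[amãm+ĩfiw]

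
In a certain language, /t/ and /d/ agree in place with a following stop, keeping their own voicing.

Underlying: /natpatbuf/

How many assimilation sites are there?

/t/ before /p/ (labial) → [p]
/t/ before /b/ (labial) → [p]
2 segments change.

2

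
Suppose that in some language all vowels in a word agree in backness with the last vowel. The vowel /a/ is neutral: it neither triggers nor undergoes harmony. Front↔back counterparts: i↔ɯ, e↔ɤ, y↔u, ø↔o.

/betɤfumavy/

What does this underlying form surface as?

/ɤ/ harmonizes with /y/ ([-back]) → [e]
/u/ harmonizes with /y/ ([-back]) → [y]

[betefymavy]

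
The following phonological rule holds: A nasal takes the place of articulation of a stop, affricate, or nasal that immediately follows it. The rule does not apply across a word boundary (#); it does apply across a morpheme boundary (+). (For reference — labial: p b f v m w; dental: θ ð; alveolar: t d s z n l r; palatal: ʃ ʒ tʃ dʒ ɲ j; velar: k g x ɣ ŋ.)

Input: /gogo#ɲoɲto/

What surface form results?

[gogo#ɲonto]

/ɲ/ before /t/ (alveolar) → [n]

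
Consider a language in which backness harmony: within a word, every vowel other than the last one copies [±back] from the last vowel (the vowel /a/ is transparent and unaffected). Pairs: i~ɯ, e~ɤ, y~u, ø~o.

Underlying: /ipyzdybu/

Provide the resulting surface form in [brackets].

[ɯpuzdubu]

/i/ harmonizes with /u/ ([+back]) → [ɯ]
/y/ harmonizes with /u/ ([+back]) → [u]
/y/ harmonizes with /u/ ([+back]) → [u]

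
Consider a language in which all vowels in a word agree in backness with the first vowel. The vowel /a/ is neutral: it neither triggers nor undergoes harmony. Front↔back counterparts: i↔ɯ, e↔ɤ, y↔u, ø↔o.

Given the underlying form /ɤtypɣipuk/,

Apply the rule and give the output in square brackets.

/y/ harmonizes with /ɤ/ ([+back]) → [u]
/i/ harmonizes with /ɤ/ ([+back]) → [ɯ]

[ɤtupɣɯpuk]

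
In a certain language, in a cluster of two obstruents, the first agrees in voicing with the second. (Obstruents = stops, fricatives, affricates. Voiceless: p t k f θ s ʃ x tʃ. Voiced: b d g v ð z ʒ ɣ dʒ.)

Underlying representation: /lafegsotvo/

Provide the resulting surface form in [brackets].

[lafeksodvo]

/g/ before /s/ (voiceless) → [k]
/t/ before /v/ (voiced) → [d]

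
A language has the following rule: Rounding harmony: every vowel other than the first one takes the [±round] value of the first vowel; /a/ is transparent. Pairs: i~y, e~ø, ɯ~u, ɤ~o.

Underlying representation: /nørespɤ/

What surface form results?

[nørøspo]

/e/ harmonizes with /ø/ ([+round]) → [ø]
/ɤ/ harmonizes with /ø/ ([+round]) → [o]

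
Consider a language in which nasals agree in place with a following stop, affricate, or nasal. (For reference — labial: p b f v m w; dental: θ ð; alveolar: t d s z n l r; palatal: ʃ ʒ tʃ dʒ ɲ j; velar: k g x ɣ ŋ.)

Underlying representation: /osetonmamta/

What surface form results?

[osetommanta]

/n/ before /m/ (labial) → [m]
/m/ before /t/ (alveolar) → [n]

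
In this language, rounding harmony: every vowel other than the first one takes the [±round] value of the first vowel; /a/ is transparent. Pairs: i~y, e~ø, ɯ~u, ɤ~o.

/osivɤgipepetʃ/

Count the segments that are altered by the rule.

5

/i/ harmonizes with /o/ ([+round]) → [y]
/ɤ/ harmonizes with /o/ ([+round]) → [o]
/i/ harmonizes with /o/ ([+round]) → [y]
/e/ harmonizes with /o/ ([+round]) → [ø]
/e/ harmonizes with /o/ ([+round]) → [ø]
5 segments change.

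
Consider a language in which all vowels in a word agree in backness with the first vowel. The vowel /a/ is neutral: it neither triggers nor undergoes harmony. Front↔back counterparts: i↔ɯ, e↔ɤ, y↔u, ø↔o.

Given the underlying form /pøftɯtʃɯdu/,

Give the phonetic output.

[pøftitʃidy]

/ɯ/ harmonizes with /ø/ ([-back]) → [i]
/ɯ/ harmonizes with /ø/ ([-back]) → [i]
/u/ harmonizes with /ø/ ([-back]) → [y]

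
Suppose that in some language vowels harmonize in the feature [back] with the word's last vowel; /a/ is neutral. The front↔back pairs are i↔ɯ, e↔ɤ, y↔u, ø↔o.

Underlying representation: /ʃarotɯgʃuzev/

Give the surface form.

/o/ harmonizes with /e/ ([-back]) → [ø]
/ɯ/ harmonizes with /e/ ([-back]) → [i]
/u/ harmonizes with /e/ ([-back]) → [y]

[ʃarøtigʃyzev]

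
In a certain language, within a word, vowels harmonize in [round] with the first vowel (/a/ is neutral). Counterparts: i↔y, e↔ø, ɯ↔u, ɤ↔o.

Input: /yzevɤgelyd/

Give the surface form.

/e/ harmonizes with /y/ ([+round]) → [ø]
/ɤ/ harmonizes with /y/ ([+round]) → [o]
/e/ harmonizes with /y/ ([+round]) → [ø]

[yzøvogølyd]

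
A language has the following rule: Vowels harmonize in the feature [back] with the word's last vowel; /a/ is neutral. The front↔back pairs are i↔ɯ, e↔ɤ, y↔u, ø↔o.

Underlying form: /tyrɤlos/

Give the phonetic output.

/y/ harmonizes with /o/ ([+back]) → [u]

[turɤlos]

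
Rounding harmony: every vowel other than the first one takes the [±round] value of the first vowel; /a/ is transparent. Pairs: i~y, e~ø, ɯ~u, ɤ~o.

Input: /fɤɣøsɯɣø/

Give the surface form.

/ø/ harmonizes with /ɤ/ ([-round]) → [e]
/ø/ harmonizes with /ɤ/ ([-round]) → [e]

[fɤɣesɯɣe]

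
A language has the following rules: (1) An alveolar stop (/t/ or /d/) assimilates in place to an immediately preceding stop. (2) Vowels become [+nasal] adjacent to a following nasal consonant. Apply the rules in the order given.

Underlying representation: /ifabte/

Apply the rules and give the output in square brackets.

[ifabpe]

Rule 1: /t/ after /b/ (labial) → [p]
After rule 1: ifabpe
Rule 2: no segment meets the rule's conditions; no change.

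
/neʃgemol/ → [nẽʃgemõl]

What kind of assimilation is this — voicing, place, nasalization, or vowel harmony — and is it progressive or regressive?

nasalization, progressive

/e/→[ẽ] /o/→[õ].
Each target copies a feature from the preceding segment, so the direction is progressive.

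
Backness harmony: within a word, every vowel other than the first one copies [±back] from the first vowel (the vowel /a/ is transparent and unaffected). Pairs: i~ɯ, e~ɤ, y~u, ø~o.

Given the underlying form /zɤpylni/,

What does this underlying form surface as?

[zɤpulnɯ]

/y/ harmonizes with /ɤ/ ([+back]) → [u]
/i/ harmonizes with /ɤ/ ([+back]) → [ɯ]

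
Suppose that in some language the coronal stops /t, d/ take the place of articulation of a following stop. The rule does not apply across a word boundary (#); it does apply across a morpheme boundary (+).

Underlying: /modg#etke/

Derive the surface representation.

/d/ before /g/ (velar) → [g]
/t/ before /k/ (velar) → [k]

[mogg#ekke]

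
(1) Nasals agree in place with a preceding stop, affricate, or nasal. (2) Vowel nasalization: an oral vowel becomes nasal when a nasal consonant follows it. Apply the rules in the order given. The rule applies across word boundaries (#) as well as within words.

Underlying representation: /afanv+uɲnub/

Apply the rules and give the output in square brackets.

Rule 1: /n/ after /ɲ/ (palatal) → [ɲ]
After rule 1: afanv+uɲɲub
Rule 2: /a/ before nasal /n/ → [ã]
Rule 2: /u/ before nasal /ɲ/ → [ũ]

[afãnv+ũɲɲub]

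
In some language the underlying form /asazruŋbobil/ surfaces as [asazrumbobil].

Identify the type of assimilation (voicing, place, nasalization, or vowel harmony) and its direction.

place assimilation, regressive

/ŋ/→[m].
Each target copies a feature from the following segment, so the direction is regressive.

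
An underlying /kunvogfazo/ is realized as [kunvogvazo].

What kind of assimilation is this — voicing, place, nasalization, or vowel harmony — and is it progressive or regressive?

voicing assimilation, progressive

/f/→[v].
Each target copies a feature from the preceding segment, so the direction is progressive.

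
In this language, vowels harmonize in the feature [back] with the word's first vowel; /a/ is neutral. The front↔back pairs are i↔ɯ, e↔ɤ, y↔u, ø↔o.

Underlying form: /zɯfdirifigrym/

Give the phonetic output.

[zɯfdɯrɯfɯgrum]

/i/ harmonizes with /ɯ/ ([+back]) → [ɯ]
/i/ harmonizes with /ɯ/ ([+back]) → [ɯ]
/i/ harmonizes with /ɯ/ ([+back]) → [ɯ]
/y/ harmonizes with /ɯ/ ([+back]) → [u]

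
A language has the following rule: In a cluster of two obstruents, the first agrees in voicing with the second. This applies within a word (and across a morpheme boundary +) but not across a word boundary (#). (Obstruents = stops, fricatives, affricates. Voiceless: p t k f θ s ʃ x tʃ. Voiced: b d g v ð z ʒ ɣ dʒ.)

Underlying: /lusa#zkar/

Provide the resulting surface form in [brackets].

[lusa#skar]

/z/ before /k/ (voiceless) → [s]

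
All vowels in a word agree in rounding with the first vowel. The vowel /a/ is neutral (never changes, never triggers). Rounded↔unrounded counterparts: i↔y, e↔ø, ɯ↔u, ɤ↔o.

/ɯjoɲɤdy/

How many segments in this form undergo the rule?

/o/ harmonizes with /ɯ/ ([-round]) → [ɤ]
/y/ harmonizes with /ɯ/ ([-round]) → [i]
2 segments change.

2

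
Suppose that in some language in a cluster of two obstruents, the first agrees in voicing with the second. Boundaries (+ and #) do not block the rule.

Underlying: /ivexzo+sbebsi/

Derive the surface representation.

[iveɣzo+zbepsi]

/x/ before /z/ (voiced) → [ɣ]
/s/ before /b/ (voiced) → [z]
/b/ before /s/ (voiceless) → [p]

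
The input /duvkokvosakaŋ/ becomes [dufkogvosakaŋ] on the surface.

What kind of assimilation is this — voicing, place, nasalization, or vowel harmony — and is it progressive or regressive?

/v/→[f] /k/→[g].
Each target copies a feature from the following segment, so the direction is regressive.

voicing assimilation, regressive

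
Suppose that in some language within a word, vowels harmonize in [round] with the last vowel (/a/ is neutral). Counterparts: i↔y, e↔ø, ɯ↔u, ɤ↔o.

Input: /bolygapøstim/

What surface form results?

[bɤligapestim]

/o/ harmonizes with /i/ ([-round]) → [ɤ]
/y/ harmonizes with /i/ ([-round]) → [i]
/ø/ harmonizes with /i/ ([-round]) → [e]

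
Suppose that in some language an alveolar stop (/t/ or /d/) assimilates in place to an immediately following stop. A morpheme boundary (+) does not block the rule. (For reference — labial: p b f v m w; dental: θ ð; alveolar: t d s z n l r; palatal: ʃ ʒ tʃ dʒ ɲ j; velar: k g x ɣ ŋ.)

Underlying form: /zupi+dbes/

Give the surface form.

[zupi+bbes]

/d/ before /b/ (labial) → [b]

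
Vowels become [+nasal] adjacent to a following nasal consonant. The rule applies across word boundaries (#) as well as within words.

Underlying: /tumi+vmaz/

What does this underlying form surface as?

[tũmi+vmaz]

/u/ before nasal /m/ → [ũ]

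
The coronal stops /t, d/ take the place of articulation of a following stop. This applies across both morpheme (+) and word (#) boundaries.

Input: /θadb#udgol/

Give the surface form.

[θabb#uggol]

/d/ before /b/ (labial) → [b]
/d/ before /g/ (velar) → [g]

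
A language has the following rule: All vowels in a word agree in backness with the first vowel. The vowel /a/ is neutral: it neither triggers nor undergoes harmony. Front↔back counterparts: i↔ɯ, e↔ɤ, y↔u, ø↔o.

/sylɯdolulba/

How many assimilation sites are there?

/ɯ/ harmonizes with /y/ ([-back]) → [i]
/o/ harmonizes with /y/ ([-back]) → [ø]
/u/ harmonizes with /y/ ([-back]) → [y]
3 segments change.

3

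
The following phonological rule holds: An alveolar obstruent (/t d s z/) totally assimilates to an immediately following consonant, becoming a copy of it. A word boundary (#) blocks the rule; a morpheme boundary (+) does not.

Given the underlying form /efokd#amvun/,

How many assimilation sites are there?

0

No segment meets the rule's conditions.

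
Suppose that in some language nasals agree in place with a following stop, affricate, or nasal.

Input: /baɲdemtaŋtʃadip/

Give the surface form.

/ɲ/ before /d/ (alveolar) → [n]
/m/ before /t/ (alveolar) → [n]
/ŋ/ before /tʃ/ (palatal) → [ɲ]

[bandentaɲtʃadip]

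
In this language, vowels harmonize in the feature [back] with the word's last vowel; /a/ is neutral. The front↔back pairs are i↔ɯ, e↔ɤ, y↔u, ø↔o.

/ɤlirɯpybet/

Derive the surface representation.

[eliripybet]

/ɤ/ harmonizes with /e/ ([-back]) → [e]
/ɯ/ harmonizes with /e/ ([-back]) → [i]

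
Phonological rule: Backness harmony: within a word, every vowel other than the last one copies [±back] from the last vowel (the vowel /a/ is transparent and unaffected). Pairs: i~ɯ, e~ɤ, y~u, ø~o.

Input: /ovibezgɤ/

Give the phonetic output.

/i/ harmonizes with /ɤ/ ([+back]) → [ɯ]
/e/ harmonizes with /ɤ/ ([+back]) → [ɤ]

[ovɯbɤzgɤ]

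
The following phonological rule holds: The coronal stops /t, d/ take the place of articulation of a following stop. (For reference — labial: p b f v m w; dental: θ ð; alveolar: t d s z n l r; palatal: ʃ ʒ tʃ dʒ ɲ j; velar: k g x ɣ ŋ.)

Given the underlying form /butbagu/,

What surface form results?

[bupbagu]

/t/ before /b/ (labial) → [p]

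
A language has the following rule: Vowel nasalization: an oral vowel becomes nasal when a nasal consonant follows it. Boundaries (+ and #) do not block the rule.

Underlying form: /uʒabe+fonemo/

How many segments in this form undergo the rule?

/o/ before nasal /n/ → [õ]
/e/ before nasal /m/ → [ẽ]
2 segments change.

2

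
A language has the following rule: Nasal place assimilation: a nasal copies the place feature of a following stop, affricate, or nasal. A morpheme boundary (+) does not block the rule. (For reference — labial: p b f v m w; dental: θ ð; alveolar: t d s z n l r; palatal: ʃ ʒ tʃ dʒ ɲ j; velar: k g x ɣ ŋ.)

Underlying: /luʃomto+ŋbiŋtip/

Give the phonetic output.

[luʃonto+mbintip]

/m/ before /t/ (alveolar) → [n]
/ŋ/ before /b/ (labial) → [m]
/ŋ/ before /t/ (alveolar) → [n]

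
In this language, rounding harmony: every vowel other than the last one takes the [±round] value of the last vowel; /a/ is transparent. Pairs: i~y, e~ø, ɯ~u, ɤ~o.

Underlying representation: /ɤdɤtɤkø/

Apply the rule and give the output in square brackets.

/ɤ/ harmonizes with /ø/ ([+round]) → [o]
/ɤ/ harmonizes with /ø/ ([+round]) → [o]
/ɤ/ harmonizes with /ø/ ([+round]) → [o]

[odotokø]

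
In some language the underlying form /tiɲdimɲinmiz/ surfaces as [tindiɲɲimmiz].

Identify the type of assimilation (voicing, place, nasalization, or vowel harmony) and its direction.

/ɲ/→[n] /m/→[ɲ] /n/→[m].
Each target copies a feature from the following segment, so the direction is regressive.

place assimilation, regressive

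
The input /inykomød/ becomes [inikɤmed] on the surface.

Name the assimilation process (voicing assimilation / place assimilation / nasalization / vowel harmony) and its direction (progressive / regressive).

vowel harmony, progressive

/y/→[i] /o/→[ɤ] /ø/→[e].
Vowels agree with the first vowel, so the harmony is progressive.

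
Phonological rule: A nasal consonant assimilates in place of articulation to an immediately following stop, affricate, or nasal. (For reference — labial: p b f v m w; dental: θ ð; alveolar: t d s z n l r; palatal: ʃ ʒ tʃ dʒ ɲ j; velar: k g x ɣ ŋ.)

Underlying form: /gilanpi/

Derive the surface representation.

/n/ before /p/ (labial) → [m]

[gilampi]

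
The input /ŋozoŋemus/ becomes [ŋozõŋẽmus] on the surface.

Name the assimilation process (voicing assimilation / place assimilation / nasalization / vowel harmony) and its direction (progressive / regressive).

/o/→[õ] /e/→[ẽ].
Each target copies a feature from the following segment, so the direction is regressive.

nasalization, regressive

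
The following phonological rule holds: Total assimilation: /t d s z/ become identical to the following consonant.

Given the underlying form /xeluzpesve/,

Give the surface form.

[xeluppevve]

/z/ before /p/ → [p] (total assimilation)
/s/ before /v/ → [v] (total assimilation)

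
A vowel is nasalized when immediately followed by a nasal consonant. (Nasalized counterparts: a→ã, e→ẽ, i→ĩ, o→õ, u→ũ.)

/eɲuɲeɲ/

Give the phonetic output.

/e/ before nasal /ɲ/ → [ẽ]
/u/ before nasal /ɲ/ → [ũ]
/e/ before nasal /ɲ/ → [ẽ]

[ẽɲũɲẽɲ]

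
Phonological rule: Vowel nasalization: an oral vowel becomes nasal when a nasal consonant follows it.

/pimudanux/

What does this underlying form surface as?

/i/ before nasal /m/ → [ĩ]
/a/ before nasal /n/ → [ã]

[pĩmudãnux]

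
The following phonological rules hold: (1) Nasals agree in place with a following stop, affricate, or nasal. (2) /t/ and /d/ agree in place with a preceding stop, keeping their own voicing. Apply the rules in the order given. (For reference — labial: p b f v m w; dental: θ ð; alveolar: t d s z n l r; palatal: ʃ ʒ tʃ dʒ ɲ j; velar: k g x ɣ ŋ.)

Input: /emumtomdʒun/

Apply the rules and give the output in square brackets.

[emuntoɲdʒun]

Rule 1: /m/ before /t/ (alveolar) → [n]
Rule 1: /m/ before /dʒ/ (palatal) → [ɲ]
After rule 1: emuntoɲdʒun
Rule 2: no segment meets the rule's conditions; no change.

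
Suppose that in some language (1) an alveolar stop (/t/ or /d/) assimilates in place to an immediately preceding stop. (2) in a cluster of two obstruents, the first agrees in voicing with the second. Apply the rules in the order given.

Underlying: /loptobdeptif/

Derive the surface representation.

Rule 1: /t/ after /p/ (labial) → [p]
Rule 1: /d/ after /b/ (labial) → [b]
Rule 1: /t/ after /p/ (labial) → [p]
After rule 1: loppobbeppif
Rule 2: no segment meets the rule's conditions; no change.

[loppobbeppif]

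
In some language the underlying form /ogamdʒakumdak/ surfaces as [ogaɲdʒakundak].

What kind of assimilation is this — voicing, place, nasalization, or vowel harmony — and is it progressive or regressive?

place assimilation, regressive

/m/→[ɲ] /m/→[n].
Each target copies a feature from the following segment, so the direction is regressive.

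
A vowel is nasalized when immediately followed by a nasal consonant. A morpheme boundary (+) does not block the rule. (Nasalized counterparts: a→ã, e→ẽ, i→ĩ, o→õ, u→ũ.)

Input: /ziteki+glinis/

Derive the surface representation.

[ziteki+glĩnis]

/i/ before nasal /n/ → [ĩ]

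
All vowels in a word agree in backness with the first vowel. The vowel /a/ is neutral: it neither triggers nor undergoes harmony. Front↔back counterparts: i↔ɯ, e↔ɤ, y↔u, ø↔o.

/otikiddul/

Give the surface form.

[otɯkɯddul]

/i/ harmonizes with /o/ ([+back]) → [ɯ]
/i/ harmonizes with /o/ ([+back]) → [ɯ]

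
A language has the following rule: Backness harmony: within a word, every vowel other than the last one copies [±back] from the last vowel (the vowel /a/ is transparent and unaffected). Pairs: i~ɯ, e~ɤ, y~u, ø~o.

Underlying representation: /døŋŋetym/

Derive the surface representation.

no segment meets the rule's conditions; no change.

[døŋŋetym]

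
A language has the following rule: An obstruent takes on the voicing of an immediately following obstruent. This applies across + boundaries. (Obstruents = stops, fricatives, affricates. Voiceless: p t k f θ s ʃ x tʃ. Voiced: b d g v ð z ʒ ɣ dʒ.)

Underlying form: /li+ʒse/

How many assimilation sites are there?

/ʒ/ before /s/ (voiceless) → [ʃ]
1 segment changes.

1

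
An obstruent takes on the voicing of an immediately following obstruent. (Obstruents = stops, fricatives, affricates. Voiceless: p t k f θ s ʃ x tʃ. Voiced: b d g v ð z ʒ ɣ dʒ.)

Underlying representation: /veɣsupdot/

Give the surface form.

/ɣ/ before /s/ (voiceless) → [x]
/p/ before /d/ (voiced) → [b]

[vexsubdot]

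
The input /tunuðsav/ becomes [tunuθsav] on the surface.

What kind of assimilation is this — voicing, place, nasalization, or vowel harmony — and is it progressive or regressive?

voicing assimilation, regressive

/ð/→[θ].
Each target copies a feature from the following segment, so the direction is regressive.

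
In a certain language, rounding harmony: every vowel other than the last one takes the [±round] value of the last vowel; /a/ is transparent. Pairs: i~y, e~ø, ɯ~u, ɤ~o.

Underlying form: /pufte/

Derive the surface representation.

[pɯfte]

/u/ harmonizes with /e/ ([-round]) → [ɯ]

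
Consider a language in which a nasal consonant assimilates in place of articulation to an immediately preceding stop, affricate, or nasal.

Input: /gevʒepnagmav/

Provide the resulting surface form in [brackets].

/n/ after /p/ (labial) → [m]
/m/ after /g/ (velar) → [ŋ]

[gevʒepmagŋav]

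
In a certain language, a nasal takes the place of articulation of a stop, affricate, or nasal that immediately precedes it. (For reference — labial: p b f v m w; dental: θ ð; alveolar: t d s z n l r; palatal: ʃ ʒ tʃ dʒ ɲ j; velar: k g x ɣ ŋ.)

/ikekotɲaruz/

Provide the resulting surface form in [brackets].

/ɲ/ after /t/ (alveolar) → [n]

[ikekotnaruz]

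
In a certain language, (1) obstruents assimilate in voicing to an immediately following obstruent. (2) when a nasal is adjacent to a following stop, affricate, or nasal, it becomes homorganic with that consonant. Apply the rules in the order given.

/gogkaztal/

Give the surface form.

[gokkastal]

Rule 1: /g/ before /k/ (voiceless) → [k]
Rule 1: /z/ before /t/ (voiceless) → [s]
After rule 1: gokkastal
Rule 2: no segment meets the rule's conditions; no change.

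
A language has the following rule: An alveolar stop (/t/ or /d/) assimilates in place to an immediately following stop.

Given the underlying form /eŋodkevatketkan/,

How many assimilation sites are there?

/d/ before /k/ (velar) → [g]
/t/ before /k/ (velar) → [k]
/t/ before /k/ (velar) → [k]
3 segments change.

3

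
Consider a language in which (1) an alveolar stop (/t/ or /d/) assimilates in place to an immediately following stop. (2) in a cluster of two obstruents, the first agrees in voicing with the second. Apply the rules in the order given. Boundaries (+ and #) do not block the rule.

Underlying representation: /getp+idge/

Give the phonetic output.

[gepp+igge]

Rule 1: /t/ before /p/ (labial) → [p]
Rule 1: /d/ before /g/ (velar) → [g]
After rule 1: gepp+igge
Rule 2: no segment meets the rule's conditions; no change.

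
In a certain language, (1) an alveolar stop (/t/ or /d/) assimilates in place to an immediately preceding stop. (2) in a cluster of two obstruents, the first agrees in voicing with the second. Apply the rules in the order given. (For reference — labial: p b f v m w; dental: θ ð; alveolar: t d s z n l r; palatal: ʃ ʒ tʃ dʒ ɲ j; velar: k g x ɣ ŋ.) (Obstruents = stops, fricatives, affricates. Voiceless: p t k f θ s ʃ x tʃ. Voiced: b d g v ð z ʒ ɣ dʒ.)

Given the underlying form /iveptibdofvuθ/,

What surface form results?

Rule 1: /t/ after /p/ (labial) → [p]
Rule 1: /d/ after /b/ (labial) → [b]
After rule 1: iveppibbofvuθ
Rule 2: /f/ before /v/ (voiced) → [v]

[iveppibbovvuθ]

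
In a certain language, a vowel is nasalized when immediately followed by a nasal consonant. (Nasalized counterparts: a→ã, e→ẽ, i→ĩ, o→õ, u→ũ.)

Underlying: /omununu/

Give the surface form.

[õmũnũnu]

/o/ before nasal /m/ → [õ]
/u/ before nasal /n/ → [ũ]
/u/ before nasal /n/ → [ũ]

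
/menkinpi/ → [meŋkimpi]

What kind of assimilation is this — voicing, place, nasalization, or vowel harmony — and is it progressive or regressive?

place assimilation, regressive

/n/→[ŋ] /n/→[m].
Each target copies a feature from the following segment, so the direction is regressive.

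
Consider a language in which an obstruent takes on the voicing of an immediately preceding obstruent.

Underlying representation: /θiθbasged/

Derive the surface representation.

/b/ after /θ/ (voiceless) → [p]
/g/ after /s/ (voiceless) → [k]

[θiθpasked]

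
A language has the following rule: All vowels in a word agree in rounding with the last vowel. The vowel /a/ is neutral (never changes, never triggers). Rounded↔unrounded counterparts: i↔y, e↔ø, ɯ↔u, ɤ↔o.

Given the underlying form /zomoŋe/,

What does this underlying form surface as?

/o/ harmonizes with /e/ ([-round]) → [ɤ]
/o/ harmonizes with /e/ ([-round]) → [ɤ]

[zɤmɤŋe]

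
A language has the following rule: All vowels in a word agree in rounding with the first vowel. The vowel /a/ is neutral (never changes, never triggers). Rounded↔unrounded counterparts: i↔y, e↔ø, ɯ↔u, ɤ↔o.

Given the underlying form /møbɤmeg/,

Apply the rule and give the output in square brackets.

[møbomøg]

/ɤ/ harmonizes with /ø/ ([+round]) → [o]
/e/ harmonizes with /ø/ ([+round]) → [ø]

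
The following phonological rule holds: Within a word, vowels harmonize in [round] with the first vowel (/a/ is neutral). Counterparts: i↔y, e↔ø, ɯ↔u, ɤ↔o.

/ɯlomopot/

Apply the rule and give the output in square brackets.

[ɯlɤmɤpɤt]

/o/ harmonizes with /ɯ/ ([-round]) → [ɤ]
/o/ harmonizes with /ɯ/ ([-round]) → [ɤ]
/o/ harmonizes with /ɯ/ ([-round]) → [ɤ]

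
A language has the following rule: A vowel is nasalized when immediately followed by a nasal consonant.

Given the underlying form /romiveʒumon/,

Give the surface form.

/o/ before nasal /m/ → [õ]
/u/ before nasal /m/ → [ũ]
/o/ before nasal /n/ → [õ]

[rõmiveʒũmõn]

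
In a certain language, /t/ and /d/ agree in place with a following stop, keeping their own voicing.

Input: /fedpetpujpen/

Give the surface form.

[febpeppujpen]

/d/ before /p/ (labial) → [b]
/t/ before /p/ (labial) → [p]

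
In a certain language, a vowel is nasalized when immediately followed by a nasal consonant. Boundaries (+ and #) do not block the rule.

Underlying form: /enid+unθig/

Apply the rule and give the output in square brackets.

/e/ before nasal /n/ → [ẽ]
/u/ before nasal /n/ → [ũ]

[ẽnid+ũnθig]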